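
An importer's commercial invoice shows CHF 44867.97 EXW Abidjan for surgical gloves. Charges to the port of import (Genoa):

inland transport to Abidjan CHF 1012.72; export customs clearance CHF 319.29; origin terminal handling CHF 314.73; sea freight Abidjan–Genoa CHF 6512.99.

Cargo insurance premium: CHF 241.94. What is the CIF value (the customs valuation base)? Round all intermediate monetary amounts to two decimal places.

CIF value: CHF 53269.64

CIF = EXW price + pre-shipment costs + freight + insurance
CIF = 44867.97 + 1012.72 + 319.29 + 314.73 + 6512.99 + 241.94 = 53269.64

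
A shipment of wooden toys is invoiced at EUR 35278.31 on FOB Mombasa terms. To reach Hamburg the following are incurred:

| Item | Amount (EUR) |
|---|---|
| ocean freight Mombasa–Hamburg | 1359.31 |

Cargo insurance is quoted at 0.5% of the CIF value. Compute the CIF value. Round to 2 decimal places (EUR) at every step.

CIF value: EUR 36821.73

Let C be the CIF value. C = FOB price + freight + 0.5% × C
C − 0.5% × C = 35278.31 + 1359.31
0.995 × C = 36637.62
C = 36637.62 / 0.995 = 36821.73
Insurance premium = 0.5% × 36821.73 = 184.11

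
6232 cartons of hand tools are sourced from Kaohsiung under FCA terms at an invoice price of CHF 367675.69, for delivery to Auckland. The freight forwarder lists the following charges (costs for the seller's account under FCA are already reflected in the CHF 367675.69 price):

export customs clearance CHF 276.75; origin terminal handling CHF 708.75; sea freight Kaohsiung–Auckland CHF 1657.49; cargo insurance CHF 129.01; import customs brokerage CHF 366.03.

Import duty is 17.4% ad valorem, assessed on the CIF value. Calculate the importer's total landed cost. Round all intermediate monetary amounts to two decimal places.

FCA: the seller delivers export-cleared goods to the carrier; the buyer bears costs from that point.
Already in the invoice (seller's account under FCA): export clearance — exclude.
CIF value = FCA price + origin terminal + freight + insurance = 367675.69 + 708.75 + 1657.49 + 129.01 = 370170.94
Import duty = 370170.94 × 17.4% = 64409.74
Buyer bears: origin terminal 708.75 + freight 1657.49 + insurance 129.01 + brokerage 366.03 + duty 64409.74 = 67271.02
Landed cost = invoice 367675.69 + 67271.02 = 434946.71

Total landed cost: CHF 434946.71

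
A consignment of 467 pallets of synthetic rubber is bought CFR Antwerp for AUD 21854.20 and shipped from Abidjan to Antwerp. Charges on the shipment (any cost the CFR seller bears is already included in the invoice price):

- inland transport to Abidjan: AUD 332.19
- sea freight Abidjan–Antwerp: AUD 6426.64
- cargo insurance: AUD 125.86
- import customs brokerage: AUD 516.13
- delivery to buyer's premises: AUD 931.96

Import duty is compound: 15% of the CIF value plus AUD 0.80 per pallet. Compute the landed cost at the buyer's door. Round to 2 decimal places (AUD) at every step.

Total landed cost: AUD 27098.76

CFR: the seller pays costs through ocean freight to the destination port, but not insurance.
Already in the invoice (seller's account under CFR): inland to port, freight — exclude.
CIF value = CFR price + insurance = 21854.20 + 125.86 = 21980.06
Ad valorem component: 21980.06 × 15% = 3297.01
Specific component: 467 × 0.80 = 373.60
Import duty = 3297.01 + 373.60 = 3670.61
Buyer bears: insurance 125.86 + brokerage 516.13 + delivery 931.96 + duty 3670.61 = 5244.56
Landed cost = invoice 21854.20 + 5244.56 = 27098.76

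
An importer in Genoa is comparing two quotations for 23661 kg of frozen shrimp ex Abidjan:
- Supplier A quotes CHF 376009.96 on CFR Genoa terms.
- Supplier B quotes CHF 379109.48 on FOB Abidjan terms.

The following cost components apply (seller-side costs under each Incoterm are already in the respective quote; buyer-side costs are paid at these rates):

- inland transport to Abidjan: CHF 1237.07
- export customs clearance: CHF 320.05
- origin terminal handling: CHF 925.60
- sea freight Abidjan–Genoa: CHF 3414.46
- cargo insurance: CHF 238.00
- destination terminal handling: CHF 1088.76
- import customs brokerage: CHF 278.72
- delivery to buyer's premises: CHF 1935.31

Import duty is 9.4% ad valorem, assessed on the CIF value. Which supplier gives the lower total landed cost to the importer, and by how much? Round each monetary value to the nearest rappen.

Supplier A is cheaper by CHF 7126.29

Supplier A (CFR):
CIF value = CFR price + insurance = 376009.96 + 238.00 = 376247.96
Import duty = 376247.96 × 9.4% = 35367.31
Buyer bears (A): 238.00 + 1088.76 + 278.72 + 1935.31 = 3540.79
Landed cost (A) = invoice 376009.96 + 3540.79 + duty 35367.31 = 414918.06
Supplier B (FOB):
CIF value = FOB price + freight + insurance = 379109.48 + 3414.46 + 238.00 = 382761.94
Import duty = 382761.94 × 9.4% = 35979.62
Buyer bears (B): 3414.46 + 238.00 + 1088.76 + 278.72 + 1935.31 = 6955.25
Landed cost (B) = invoice 379109.48 + 6955.25 + duty 35979.62 = 422044.35
Difference = |414918.06 − 422044.35| = 7126.29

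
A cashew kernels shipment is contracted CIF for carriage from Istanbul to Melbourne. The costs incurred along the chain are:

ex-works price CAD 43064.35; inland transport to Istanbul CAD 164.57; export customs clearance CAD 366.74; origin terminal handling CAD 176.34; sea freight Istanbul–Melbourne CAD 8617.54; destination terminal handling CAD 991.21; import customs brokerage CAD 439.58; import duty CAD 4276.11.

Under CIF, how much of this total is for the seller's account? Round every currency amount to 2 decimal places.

CIF: the seller pays costs through ocean freight and marine insurance to the destination port.
Seller's account: goods 43064.35 + inland to port 164.57 + export clearance 366.74 + origin terminal 176.34 + freight 8617.54 = 52389.54
Buyer's account: destination terminal 991.21 + brokerage 439.58 + duty 4276.11 = 5706.90

Seller's account: CAD 52389.54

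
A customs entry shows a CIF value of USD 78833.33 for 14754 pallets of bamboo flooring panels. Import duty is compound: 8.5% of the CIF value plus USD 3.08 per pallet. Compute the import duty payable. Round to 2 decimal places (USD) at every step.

Ad valorem component: 78833.33 × 8.5% = 6700.83
Specific component: 14754 × 3.08 = 45442.32
Import duty = 6700.83 + 45442.32 = 52143.15

Import duty: USD 52143.15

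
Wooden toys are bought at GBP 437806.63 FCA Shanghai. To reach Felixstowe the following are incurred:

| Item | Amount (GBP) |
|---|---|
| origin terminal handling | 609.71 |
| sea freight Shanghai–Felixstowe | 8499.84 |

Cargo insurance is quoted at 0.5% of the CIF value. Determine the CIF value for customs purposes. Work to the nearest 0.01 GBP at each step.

CIF value: GBP 449161.99

Let C be the CIF value. C = FCA price + pre-shipment costs + freight + 0.5% × C
C − 0.5% × C = 437806.63 + 609.71 + 8499.84
0.995 × C = 446916.18
C = 446916.18 / 0.995 = 449161.99
Insurance premium = 0.5% × 449161.99 = 2245.81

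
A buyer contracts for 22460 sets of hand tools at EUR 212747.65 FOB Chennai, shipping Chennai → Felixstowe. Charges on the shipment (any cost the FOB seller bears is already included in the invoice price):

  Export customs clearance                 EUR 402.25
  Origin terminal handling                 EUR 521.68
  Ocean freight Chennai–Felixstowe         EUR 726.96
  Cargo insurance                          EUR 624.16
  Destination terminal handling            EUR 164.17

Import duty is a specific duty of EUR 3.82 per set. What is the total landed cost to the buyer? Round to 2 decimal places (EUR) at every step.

Total landed cost: EUR 300060.14

FOB: the seller bears costs until goods are on board at the origin port; the buyer bears freight, insurance and all costs thereafter.
Already in the invoice (seller's account under FOB): export clearance, origin terminal — exclude.
CIF value = FOB price + freight + insurance = 212747.65 + 726.96 + 624.16 = 214098.77
Import duty = 22460 × 3.82 = 85797.20
Buyer bears: freight 726.96 + insurance 624.16 + destination terminal 164.17 + duty 85797.20 = 87312.49
Landed cost = invoice 212747.65 + 87312.49 = 300060.14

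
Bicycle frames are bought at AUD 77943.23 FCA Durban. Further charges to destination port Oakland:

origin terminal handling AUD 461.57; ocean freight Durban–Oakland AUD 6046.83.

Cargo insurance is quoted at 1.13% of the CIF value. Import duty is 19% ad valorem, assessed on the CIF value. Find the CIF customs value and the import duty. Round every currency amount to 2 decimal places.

Let C be the CIF value. C = FCA price + pre-shipment costs + freight + 1.13% × C
C − 1.13% × C = 77943.23 + 461.57 + 6046.83
0.9887 × C = 84451.63
C = 84451.63 / 0.9887 = 85416.84
Insurance premium = 1.13% × 85416.84 = 965.21
Import duty = 85416.84 × 19% = 16229.20

CIF value: AUD 85416.84; import duty: AUD 16229.20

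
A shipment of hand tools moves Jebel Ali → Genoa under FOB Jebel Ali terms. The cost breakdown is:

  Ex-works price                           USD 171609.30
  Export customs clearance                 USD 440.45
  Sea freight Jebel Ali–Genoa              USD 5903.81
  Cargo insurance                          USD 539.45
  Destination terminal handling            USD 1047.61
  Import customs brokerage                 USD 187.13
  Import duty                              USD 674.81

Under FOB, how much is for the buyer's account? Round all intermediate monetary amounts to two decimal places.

FOB: the seller bears costs until goods are on board at the origin port; the buyer bears freight, insurance and all costs thereafter.
Seller's account: goods 171609.30 + export clearance 440.45 = 172049.75
Buyer's account: freight 5903.81 + insurance 539.45 + destination terminal 1047.61 + brokerage 187.13 + duty 674.81 = 8352.81

Buyer's account: USD 8352.81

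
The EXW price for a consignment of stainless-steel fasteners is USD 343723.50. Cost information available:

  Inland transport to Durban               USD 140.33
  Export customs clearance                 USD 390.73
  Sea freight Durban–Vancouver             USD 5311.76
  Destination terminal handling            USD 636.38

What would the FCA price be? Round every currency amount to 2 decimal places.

Not relevant to the conversion: freight, destination terminal — on the buyer under both terms; not part of either seller's price.
From EXW to FCA, the seller additionally bears: inland to port, export clearance.
FCA price = 343723.50 + 140.33 + 390.73 = 344254.56

FCA price: USD 344254.56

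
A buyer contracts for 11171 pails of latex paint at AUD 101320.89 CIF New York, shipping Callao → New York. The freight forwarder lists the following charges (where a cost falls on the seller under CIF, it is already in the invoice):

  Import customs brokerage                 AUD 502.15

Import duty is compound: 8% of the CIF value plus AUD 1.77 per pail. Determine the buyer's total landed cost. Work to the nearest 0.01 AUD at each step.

Total landed cost: AUD 129701.38

CIF: the seller pays costs through ocean freight and marine insurance to the destination port.
The CIF price already equals the CIF value: 101320.89
Ad valorem component: 101320.89 × 8% = 8105.67
Specific component: 11171 × 1.77 = 19772.67
Import duty = 8105.67 + 19772.67 = 27878.34
Buyer bears: brokerage 502.15 + duty 27878.34 = 28380.49
Landed cost = invoice 101320.89 + 28380.49 = 129701.38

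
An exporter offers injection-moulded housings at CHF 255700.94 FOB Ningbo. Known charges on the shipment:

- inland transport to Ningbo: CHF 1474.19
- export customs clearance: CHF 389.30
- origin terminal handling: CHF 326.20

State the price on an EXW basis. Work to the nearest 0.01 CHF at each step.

EXW price: CHF 253511.25

From FOB to EXW, the seller no longer bears: inland to port, export clearance, origin terminal.
EXW price = 255700.94 − 1474.19 − 389.30 − 326.20 = 253511.25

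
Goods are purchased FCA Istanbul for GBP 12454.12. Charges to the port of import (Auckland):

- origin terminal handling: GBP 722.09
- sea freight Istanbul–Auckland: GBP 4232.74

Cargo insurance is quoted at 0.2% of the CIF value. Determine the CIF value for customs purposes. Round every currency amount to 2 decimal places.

Let C be the CIF value. C = FCA price + pre-shipment costs + freight + 0.2% × C
C − 0.2% × C = 12454.12 + 722.09 + 4232.74
0.998 × C = 17408.95
C = 17408.95 / 0.998 = 17443.84
Insurance premium = 0.2% × 17443.84 = 34.89

CIF value: GBP 17443.84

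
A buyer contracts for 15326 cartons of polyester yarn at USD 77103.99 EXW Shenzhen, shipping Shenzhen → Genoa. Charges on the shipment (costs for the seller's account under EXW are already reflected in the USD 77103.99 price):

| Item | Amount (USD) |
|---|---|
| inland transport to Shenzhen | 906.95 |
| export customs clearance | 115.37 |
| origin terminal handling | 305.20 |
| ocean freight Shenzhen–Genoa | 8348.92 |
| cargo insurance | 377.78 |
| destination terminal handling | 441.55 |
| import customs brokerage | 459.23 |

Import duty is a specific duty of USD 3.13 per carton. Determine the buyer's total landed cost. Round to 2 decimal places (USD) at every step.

Total landed cost: USD 136029.37

EXW: the seller makes goods available at their premises; the buyer bears all onward costs.
CIF value = EXW price + inland to port + export clearance + origin terminal + freight + insurance = 77103.99 + 906.95 + 115.37 + 305.20 + 8348.92 + 377.78 = 87158.21
Import duty = 15326 × 3.13 = 47970.38
Buyer bears: inland to port 906.95 + export clearance 115.37 + origin terminal 305.20 + freight 8348.92 + insurance 377.78 + destination terminal 441.55 + brokerage 459.23 + duty 47970.38 = 58925.38
Landed cost = invoice 77103.99 + 58925.38 = 136029.37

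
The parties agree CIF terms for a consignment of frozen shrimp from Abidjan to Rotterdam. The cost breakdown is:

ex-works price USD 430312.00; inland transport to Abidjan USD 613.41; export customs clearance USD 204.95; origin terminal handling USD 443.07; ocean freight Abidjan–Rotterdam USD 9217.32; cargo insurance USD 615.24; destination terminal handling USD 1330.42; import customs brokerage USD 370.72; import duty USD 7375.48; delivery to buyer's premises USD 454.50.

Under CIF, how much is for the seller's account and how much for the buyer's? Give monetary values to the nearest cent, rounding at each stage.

Seller: USD 441405.99; buyer: USD 9531.12

CIF: the seller pays costs through ocean freight and marine insurance to the destination port.
Seller's account: goods 430312.00 + inland to port 613.41 + export clearance 204.95 + origin terminal 443.07 + freight 9217.32 + insurance 615.24 = 441405.99
Buyer's account: destination terminal 1330.42 + brokerage 370.72 + duty 7375.48 + delivery 454.50 = 9531.12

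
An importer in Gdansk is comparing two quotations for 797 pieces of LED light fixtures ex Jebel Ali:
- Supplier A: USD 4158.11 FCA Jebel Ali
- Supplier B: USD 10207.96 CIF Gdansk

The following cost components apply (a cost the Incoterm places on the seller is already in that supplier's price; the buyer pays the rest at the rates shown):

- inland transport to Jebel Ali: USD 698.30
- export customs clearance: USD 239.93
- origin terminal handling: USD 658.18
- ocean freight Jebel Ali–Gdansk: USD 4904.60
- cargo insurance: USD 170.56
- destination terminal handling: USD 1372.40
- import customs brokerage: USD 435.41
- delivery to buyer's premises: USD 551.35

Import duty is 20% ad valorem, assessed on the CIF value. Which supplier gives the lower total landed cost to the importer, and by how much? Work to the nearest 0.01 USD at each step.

Supplier A (FCA):
CIF value = FCA price + origin terminal + freight + insurance = 4158.11 + 658.18 + 4904.60 + 170.56 = 9891.45
Import duty = 9891.45 × 20% = 1978.29
Buyer bears (A): 658.18 + 4904.60 + 170.56 + 1372.40 + 435.41 + 551.35 = 8092.50
Landed cost (A) = invoice 4158.11 + 8092.50 + duty 1978.29 = 14228.90
Supplier B (CIF):
The CIF price already equals the CIF value: 10207.96
Import duty = 10207.96 × 20% = 2041.59
Buyer bears (B): 1372.40 + 435.41 + 551.35 = 2359.16
Landed cost (B) = invoice 10207.96 + 2359.16 + duty 2041.59 = 14608.71
Difference = |14228.90 − 14608.71| = 379.81

Supplier A is cheaper by USD 379.81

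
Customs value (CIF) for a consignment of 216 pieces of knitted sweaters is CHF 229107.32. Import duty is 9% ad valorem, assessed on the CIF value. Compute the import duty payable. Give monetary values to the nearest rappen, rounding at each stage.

Import duty: CHF 20619.66

Import duty = 229107.32 × 9% = 20619.66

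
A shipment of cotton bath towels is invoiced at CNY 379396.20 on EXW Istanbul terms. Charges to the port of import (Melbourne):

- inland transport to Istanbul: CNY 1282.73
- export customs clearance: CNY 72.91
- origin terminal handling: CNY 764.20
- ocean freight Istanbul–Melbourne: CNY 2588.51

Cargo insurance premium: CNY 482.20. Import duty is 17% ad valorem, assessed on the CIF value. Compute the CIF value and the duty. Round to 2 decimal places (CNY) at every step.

CIF = EXW price + pre-shipment costs + freight + insurance
CIF = 379396.20 + 1282.73 + 72.91 + 764.20 + 2588.51 + 482.20 = 384586.75
Import duty = 384586.75 × 17% = 65379.75

CIF value: CNY 384586.75; import duty: CNY 65379.75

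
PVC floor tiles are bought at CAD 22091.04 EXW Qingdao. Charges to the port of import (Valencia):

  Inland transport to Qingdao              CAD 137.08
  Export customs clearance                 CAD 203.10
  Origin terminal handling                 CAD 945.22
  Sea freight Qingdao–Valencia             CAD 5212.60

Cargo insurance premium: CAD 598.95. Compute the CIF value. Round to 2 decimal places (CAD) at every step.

CIF value: CAD 29187.99

CIF = EXW price + pre-shipment costs + freight + insurance
CIF = 22091.04 + 137.08 + 203.10 + 945.22 + 5212.60 + 598.95 = 29187.99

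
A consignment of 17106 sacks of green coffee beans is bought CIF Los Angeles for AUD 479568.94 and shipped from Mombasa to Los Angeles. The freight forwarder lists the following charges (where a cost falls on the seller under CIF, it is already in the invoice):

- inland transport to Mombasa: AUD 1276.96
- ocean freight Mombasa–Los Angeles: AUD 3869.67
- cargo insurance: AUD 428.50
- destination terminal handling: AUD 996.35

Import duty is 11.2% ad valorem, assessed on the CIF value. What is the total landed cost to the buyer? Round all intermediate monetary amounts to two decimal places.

Total landed cost: AUD 534277.01

CIF: the seller pays costs through ocean freight and marine insurance to the destination port.
Already in the invoice (seller's account under CIF): inland to port, freight, insurance — exclude.
The CIF price already equals the CIF value: 479568.94
Import duty = 479568.94 × 11.2% = 53711.72
Buyer bears: destination terminal 996.35 + duty 53711.72 = 54708.07
Landed cost = invoice 479568.94 + 54708.07 = 534277.01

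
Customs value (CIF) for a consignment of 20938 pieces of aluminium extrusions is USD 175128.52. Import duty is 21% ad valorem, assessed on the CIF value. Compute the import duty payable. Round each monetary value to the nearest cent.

Import duty = 175128.52 × 21% = 36776.99

Import duty: USD 36776.99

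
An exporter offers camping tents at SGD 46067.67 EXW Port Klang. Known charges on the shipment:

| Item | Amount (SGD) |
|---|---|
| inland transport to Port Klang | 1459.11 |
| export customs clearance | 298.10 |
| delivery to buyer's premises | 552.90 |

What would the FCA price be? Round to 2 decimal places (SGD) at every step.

Not relevant to the conversion: delivery — on the buyer under both terms; not part of either seller's price.
From EXW to FCA, the seller additionally bears: inland to port, export clearance.
FCA price = 46067.67 + 1459.11 + 298.10 = 47824.88

FCA price: SGD 47824.88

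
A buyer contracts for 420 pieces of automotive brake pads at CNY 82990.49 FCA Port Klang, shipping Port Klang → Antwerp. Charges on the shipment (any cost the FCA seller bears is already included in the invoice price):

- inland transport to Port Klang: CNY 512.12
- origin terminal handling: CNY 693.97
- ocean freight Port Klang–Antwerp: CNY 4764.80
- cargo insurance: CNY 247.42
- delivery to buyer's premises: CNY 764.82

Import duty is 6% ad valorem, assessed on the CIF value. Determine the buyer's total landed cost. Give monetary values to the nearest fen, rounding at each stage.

FCA: the seller delivers export-cleared goods to the carrier; the buyer bears costs from that point.
Already in the invoice (seller's account under FCA): inland to port — exclude.
CIF value = FCA price + origin terminal + freight + insurance = 82990.49 + 693.97 + 4764.80 + 247.42 = 88696.68
Import duty = 88696.68 × 6% = 5321.80
Buyer bears: origin terminal 693.97 + freight 4764.80 + insurance 247.42 + delivery 764.82 + duty 5321.80 = 11792.81
Landed cost = invoice 82990.49 + 11792.81 = 94783.30

Total landed cost: CNY 94783.30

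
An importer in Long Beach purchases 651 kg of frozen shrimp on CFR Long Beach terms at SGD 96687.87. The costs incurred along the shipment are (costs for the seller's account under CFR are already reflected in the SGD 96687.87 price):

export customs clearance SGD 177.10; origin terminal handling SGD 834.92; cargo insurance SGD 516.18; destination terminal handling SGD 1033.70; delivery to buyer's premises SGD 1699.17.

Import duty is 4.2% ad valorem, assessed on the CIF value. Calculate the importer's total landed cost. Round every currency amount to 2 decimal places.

CFR: the seller pays costs through ocean freight to the destination port, but not insurance.
Already in the invoice (seller's account under CFR): export clearance, origin terminal — exclude.
CIF value = CFR price + insurance = 96687.87 + 516.18 = 97204.05
Import duty = 97204.05 × 4.2% = 4082.57
Buyer bears: insurance 516.18 + destination terminal 1033.70 + delivery 1699.17 + duty 4082.57 = 7331.62
Landed cost = invoice 96687.87 + 7331.62 = 104019.49

Total landed cost: SGD 104019.49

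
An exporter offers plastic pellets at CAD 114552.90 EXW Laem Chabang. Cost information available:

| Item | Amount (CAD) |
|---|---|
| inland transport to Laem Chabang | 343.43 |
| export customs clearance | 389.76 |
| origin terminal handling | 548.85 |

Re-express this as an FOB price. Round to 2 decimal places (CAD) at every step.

From EXW to FOB, the seller additionally bears: inland to port, export clearance, origin terminal.
FOB price = 114552.90 + 343.43 + 389.76 + 548.85 = 115834.94

FOB price: CAD 115834.94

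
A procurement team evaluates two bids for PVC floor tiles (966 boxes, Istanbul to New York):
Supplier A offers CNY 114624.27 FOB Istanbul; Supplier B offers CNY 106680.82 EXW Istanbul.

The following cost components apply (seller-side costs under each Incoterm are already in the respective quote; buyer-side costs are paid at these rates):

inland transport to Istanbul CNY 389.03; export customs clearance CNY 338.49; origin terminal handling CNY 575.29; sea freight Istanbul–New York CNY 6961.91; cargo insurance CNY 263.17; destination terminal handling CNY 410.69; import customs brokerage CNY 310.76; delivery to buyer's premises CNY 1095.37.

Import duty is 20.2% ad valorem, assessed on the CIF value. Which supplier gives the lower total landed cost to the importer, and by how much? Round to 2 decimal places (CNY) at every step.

Supplier A (FOB):
CIF value = FOB price + freight + insurance = 114624.27 + 6961.91 + 263.17 = 121849.35
Import duty = 121849.35 × 20.2% = 24613.57
Buyer bears (A): 6961.91 + 263.17 + 410.69 + 310.76 + 1095.37 = 9041.90
Landed cost (A) = invoice 114624.27 + 9041.90 + duty 24613.57 = 148279.74
Supplier B (EXW):
CIF value = EXW price + inland to port + export clearance + origin terminal + freight + insurance = 106680.82 + 389.03 + 338.49 + 575.29 + 6961.91 + 263.17 = 115208.71
Import duty = 115208.71 × 20.2% = 23272.16
Buyer bears (B): 389.03 + 338.49 + 575.29 + 6961.91 + 263.17 + 410.69 + 310.76 + 1095.37 = 10344.71
Landed cost (B) = invoice 106680.82 + 10344.71 + duty 23272.16 = 140297.69
Difference = |148279.74 − 140297.69| = 7982.05

Supplier B is cheaper by CNY 7982.05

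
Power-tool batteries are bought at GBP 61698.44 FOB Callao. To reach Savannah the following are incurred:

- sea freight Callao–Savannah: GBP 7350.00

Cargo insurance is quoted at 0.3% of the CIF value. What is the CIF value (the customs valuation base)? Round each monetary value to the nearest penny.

CIF value: GBP 69256.21

Let C be the CIF value. C = FOB price + freight + 0.3% × C
C − 0.3% × C = 61698.44 + 7350.00
0.997 × C = 69048.44
C = 69048.44 / 0.997 = 69256.21
Insurance premium = 0.3% × 69256.21 = 207.77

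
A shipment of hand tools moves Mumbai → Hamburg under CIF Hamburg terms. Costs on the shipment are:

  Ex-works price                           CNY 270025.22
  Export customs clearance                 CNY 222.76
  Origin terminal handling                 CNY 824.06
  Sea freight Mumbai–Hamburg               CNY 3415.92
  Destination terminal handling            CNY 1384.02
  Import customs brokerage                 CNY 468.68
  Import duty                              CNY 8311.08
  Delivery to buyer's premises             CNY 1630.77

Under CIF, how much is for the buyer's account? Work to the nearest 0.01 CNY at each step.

Buyer's account: CNY 11794.55

CIF: the seller pays costs through ocean freight and marine insurance to the destination port.
Seller's account: goods 270025.22 + export clearance 222.76 + origin terminal 824.06 + freight 3415.92 = 274487.96
Buyer's account: destination terminal 1384.02 + brokerage 468.68 + duty 8311.08 + delivery 1630.77 = 11794.55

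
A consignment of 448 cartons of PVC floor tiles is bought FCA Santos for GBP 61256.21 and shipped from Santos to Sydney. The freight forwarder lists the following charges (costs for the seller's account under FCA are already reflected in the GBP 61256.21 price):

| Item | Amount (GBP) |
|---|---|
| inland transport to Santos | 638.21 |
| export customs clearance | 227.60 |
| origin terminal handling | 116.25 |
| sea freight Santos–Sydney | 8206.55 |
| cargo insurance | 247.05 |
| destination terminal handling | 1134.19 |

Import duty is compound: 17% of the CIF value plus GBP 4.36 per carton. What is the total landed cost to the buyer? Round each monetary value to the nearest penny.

Total landed cost: GBP 84783.96

FCA: the seller delivers export-cleared goods to the carrier; the buyer bears costs from that point.
Already in the invoice (seller's account under FCA): inland to port, export clearance — exclude.
CIF value = FCA price + origin terminal + freight + insurance = 61256.21 + 116.25 + 8206.55 + 247.05 = 69826.06
Ad valorem component: 69826.06 × 17% = 11870.43
Specific component: 448 × 4.36 = 1953.28
Import duty = 11870.43 + 1953.28 = 13823.71
Buyer bears: origin terminal 116.25 + freight 8206.55 + insurance 247.05 + destination terminal 1134.19 + duty 13823.71 = 23527.75
Landed cost = invoice 61256.21 + 23527.75 = 84783.96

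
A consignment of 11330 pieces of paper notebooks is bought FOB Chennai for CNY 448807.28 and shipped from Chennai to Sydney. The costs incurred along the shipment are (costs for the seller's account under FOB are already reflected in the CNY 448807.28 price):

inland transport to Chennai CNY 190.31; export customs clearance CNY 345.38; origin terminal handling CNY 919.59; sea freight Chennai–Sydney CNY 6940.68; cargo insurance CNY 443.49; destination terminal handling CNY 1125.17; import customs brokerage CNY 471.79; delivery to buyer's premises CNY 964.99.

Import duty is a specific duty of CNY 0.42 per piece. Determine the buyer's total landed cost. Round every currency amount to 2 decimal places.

Total landed cost: CNY 463512.00

FOB: the seller bears costs until goods are on board at the origin port; the buyer bears freight, insurance and all costs thereafter.
Already in the invoice (seller's account under FOB): inland to port, export clearance, origin terminal — exclude.
CIF value = FOB price + freight + insurance = 448807.28 + 6940.68 + 443.49 = 456191.45
Import duty = 11330 × 0.42 = 4758.60
Buyer bears: freight 6940.68 + insurance 443.49 + destination terminal 1125.17 + brokerage 471.79 + delivery 964.99 + duty 4758.60 = 14704.72
Landed cost = invoice 448807.28 + 14704.72 = 463512.00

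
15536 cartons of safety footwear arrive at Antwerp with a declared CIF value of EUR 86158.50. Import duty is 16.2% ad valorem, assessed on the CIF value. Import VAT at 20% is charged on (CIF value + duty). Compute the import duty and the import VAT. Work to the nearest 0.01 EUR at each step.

Import duty: EUR 13957.68; import VAT: EUR 20023.24

Import duty = 86158.50 × 16.2% = 13957.68
VAT base = CIF + duty = 86158.50 + 13957.68 = 100116.18
Import VAT = 100116.18 × 20% = 20023.24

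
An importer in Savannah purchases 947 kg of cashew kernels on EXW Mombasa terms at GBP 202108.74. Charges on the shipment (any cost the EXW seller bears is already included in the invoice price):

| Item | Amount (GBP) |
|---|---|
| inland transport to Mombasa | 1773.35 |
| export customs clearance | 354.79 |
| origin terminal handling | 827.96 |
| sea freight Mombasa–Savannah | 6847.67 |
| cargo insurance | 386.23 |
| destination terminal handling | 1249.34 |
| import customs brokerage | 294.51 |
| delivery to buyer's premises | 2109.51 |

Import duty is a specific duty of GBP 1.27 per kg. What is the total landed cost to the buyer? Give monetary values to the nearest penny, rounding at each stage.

Total landed cost: GBP 217154.79

EXW: the seller makes goods available at their premises; the buyer bears all onward costs.
CIF value = EXW price + inland to port + export clearance + origin terminal + freight + insurance = 202108.74 + 1773.35 + 354.79 + 827.96 + 6847.67 + 386.23 = 212298.74
Import duty = 947 × 1.27 = 1202.69
Buyer bears: inland to port 1773.35 + export clearance 354.79 + origin terminal 827.96 + freight 6847.67 + insurance 386.23 + destination terminal 1249.34 + brokerage 294.51 + delivery 2109.51 + duty 1202.69 = 15046.05
Landed cost = invoice 202108.74 + 15046.05 = 217154.79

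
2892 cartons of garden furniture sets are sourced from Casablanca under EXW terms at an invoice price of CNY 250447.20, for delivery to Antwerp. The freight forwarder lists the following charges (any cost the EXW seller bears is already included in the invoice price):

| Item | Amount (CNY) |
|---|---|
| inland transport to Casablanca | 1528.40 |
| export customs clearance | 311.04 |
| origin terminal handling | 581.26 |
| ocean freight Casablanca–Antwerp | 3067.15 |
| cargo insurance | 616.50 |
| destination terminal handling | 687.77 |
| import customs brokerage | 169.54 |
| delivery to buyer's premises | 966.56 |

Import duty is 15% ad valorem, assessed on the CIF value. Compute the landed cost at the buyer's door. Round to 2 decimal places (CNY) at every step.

EXW: the seller makes goods available at their premises; the buyer bears all onward costs.
CIF value = EXW price + inland to port + export clearance + origin terminal + freight + insurance = 250447.20 + 1528.40 + 311.04 + 581.26 + 3067.15 + 616.50 = 256551.55
Import duty = 256551.55 × 15% = 38482.73
Buyer bears: inland to port 1528.40 + export clearance 311.04 + origin terminal 581.26 + freight 3067.15 + insurance 616.50 + destination terminal 687.77 + brokerage 169.54 + delivery 966.56 + duty 38482.73 = 46410.95
Landed cost = invoice 250447.20 + 46410.95 = 296858.15

Total landed cost: CNY 296858.15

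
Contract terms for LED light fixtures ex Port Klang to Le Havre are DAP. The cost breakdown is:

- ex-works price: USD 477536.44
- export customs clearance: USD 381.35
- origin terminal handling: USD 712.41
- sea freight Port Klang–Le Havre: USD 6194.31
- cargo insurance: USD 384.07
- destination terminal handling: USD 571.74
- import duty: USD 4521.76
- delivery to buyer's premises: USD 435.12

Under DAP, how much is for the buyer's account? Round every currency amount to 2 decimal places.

Buyer's account: USD 4521.76

DAP: the seller bears all costs to the named destination except import duty and clearance.
Seller's account: goods 477536.44 + export clearance 381.35 + origin terminal 712.41 + freight 6194.31 + insurance 384.07 + destination terminal 571.74 + delivery 435.12 = 486215.44
Buyer's account: duty 4521.76 = 4521.76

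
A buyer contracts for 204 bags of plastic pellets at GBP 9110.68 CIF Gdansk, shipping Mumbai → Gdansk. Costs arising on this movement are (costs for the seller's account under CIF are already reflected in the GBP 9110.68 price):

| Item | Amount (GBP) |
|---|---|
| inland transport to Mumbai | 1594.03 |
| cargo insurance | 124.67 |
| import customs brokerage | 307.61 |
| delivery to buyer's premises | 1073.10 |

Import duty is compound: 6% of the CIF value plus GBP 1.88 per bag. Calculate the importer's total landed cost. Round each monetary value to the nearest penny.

CIF: the seller pays costs through ocean freight and marine insurance to the destination port.
Already in the invoice (seller's account under CIF): inland to port, insurance — exclude.
The CIF price already equals the CIF value: 9110.68
Ad valorem component: 9110.68 × 6% = 546.64
Specific component: 204 × 1.88 = 383.52
Import duty = 546.64 + 383.52 = 930.16
Buyer bears: brokerage 307.61 + delivery 1073.10 + duty 930.16 = 2310.87
Landed cost = invoice 9110.68 + 2310.87 = 11421.55

Total landed cost: GBP 11421.55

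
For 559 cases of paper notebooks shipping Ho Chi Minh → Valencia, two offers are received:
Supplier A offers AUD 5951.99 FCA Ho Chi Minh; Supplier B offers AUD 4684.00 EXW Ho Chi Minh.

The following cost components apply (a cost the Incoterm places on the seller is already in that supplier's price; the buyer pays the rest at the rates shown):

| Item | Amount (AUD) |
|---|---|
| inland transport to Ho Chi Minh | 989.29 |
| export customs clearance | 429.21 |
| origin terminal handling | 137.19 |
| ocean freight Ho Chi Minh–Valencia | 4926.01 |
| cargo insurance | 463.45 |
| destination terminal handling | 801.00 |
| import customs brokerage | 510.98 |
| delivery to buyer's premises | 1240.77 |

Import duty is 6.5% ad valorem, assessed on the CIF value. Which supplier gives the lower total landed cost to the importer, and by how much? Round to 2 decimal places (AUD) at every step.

Supplier A (FCA):
CIF value = FCA price + origin terminal + freight + insurance = 5951.99 + 137.19 + 4926.01 + 463.45 = 11478.64
Import duty = 11478.64 × 6.5% = 746.11
Buyer bears (A): 137.19 + 4926.01 + 463.45 + 801.00 + 510.98 + 1240.77 = 8079.40
Landed cost (A) = invoice 5951.99 + 8079.40 + duty 746.11 = 14777.50
Supplier B (EXW):
CIF value = EXW price + inland to port + export clearance + origin terminal + freight + insurance = 4684.00 + 989.29 + 429.21 + 137.19 + 4926.01 + 463.45 = 11629.15
Import duty = 11629.15 × 6.5% = 755.89
Buyer bears (B): 989.29 + 429.21 + 137.19 + 4926.01 + 463.45 + 801.00 + 510.98 + 1240.77 = 9497.90
Landed cost (B) = invoice 4684.00 + 9497.90 + duty 755.89 = 14937.79
Difference = |14777.50 − 14937.79| = 160.29

Supplier A is cheaper by AUD 160.29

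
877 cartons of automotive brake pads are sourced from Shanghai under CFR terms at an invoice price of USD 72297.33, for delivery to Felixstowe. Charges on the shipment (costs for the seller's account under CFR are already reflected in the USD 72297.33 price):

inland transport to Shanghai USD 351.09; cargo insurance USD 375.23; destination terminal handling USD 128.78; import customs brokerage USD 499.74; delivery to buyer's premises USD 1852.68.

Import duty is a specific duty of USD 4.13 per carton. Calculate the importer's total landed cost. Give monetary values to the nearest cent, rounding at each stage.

Total landed cost: USD 78775.77

CFR: the seller pays costs through ocean freight to the destination port, but not insurance.
Already in the invoice (seller's account under CFR): inland to port — exclude.
CIF value = CFR price + insurance = 72297.33 + 375.23 = 72672.56
Import duty = 877 × 4.13 = 3622.01
Buyer bears: insurance 375.23 + destination terminal 128.78 + brokerage 499.74 + delivery 1852.68 + duty 3622.01 = 6478.44
Landed cost = invoice 72297.33 + 6478.44 = 78775.77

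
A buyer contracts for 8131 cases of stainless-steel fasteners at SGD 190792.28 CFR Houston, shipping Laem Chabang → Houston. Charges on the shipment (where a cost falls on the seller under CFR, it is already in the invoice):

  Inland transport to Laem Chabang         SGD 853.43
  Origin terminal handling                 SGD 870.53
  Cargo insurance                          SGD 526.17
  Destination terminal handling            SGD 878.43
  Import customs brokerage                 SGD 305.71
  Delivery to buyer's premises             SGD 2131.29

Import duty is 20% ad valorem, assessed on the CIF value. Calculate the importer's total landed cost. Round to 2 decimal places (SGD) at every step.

Total landed cost: SGD 232897.57

CFR: the seller pays costs through ocean freight to the destination port, but not insurance.
Already in the invoice (seller's account under CFR): inland to port, origin terminal — exclude.
CIF value = CFR price + insurance = 190792.28 + 526.17 = 191318.45
Import duty = 191318.45 × 20% = 38263.69
Buyer bears: insurance 526.17 + destination terminal 878.43 + brokerage 305.71 + delivery 2131.29 + duty 38263.69 = 42105.29
Landed cost = invoice 190792.28 + 42105.29 = 232897.57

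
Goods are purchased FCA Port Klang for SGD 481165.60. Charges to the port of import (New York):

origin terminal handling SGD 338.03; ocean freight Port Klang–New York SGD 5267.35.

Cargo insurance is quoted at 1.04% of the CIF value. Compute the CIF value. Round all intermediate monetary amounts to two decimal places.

Let C be the CIF value. C = FCA price + pre-shipment costs + freight + 1.04% × C
C − 1.04% × C = 481165.60 + 338.03 + 5267.35
0.9896 × C = 486770.98
C = 486770.98 / 0.9896 = 491886.60
Insurance premium = 1.04% × 491886.60 = 5115.62

CIF value: SGD 491886.60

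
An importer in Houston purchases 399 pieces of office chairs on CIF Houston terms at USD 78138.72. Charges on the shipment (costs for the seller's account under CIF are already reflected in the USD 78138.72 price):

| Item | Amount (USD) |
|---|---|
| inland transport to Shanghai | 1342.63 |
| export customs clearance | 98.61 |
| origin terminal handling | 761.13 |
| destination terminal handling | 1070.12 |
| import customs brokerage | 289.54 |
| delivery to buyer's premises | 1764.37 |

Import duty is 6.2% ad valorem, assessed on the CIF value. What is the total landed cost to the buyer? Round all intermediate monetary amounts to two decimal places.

CIF: the seller pays costs through ocean freight and marine insurance to the destination port.
Already in the invoice (seller's account under CIF): inland to port, export clearance, origin terminal — exclude.
The CIF price already equals the CIF value: 78138.72
Import duty = 78138.72 × 6.2% = 4844.60
Buyer bears: destination terminal 1070.12 + brokerage 289.54 + delivery 1764.37 + duty 4844.60 = 7968.63
Landed cost = invoice 78138.72 + 7968.63 = 86107.35

Total landed cost: USD 86107.35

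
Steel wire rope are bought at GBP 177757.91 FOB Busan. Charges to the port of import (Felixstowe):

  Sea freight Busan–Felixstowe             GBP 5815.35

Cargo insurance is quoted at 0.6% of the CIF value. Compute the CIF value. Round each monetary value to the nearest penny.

CIF value: GBP 184681.35

Let C be the CIF value. C = FOB price + freight + 0.6% × C
C − 0.6% × C = 177757.91 + 5815.35
0.994 × C = 183573.26
C = 183573.26 / 0.994 = 184681.35
Insurance premium = 0.6% × 184681.35 = 1108.09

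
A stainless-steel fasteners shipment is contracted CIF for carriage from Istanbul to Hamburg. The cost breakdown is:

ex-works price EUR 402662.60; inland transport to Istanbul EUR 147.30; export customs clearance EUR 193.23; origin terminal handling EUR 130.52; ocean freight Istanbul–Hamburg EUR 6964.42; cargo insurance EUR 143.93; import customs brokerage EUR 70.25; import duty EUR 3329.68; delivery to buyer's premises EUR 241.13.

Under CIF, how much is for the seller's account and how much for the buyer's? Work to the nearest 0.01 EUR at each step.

Seller: EUR 410242.00; buyer: EUR 3641.06

CIF: the seller pays costs through ocean freight and marine insurance to the destination port.
Seller's account: goods 402662.60 + inland to port 147.30 + export clearance 193.23 + origin terminal 130.52 + freight 6964.42 + insurance 143.93 = 410242.00
Buyer's account: brokerage 70.25 + duty 3329.68 + delivery 241.13 = 3641.06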